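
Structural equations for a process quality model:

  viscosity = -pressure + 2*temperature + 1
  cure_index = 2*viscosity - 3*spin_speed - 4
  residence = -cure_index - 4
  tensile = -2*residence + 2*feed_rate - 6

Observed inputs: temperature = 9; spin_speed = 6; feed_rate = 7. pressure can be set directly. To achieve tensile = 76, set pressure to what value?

pressure = -7

Substituting into the viscosity equation gives viscosity = -pressure + 19.
This gives cure_index = -2*pressure + 16.
Substituting into the residence equation gives residence = 2*pressure - 20.
Substituting into the tensile equation gives tensile = -4*pressure + 48.
Solve -4*pressure + 48 = 76: pressure = (76 - 48) / -4 = -7.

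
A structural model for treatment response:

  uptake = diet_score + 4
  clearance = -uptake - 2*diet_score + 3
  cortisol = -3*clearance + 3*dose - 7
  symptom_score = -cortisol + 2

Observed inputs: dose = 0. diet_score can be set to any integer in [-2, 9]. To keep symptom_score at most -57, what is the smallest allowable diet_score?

diet_score = 7

Substituting into the clearance equation gives clearance = -3*diet_score - 1.
This gives cortisol = 9*diet_score - 4.
Substituting into the symptom_score equation gives symptom_score = -9*diet_score + 6.
Require -9*diet_score + 6 ≤ -57, so diet_score ≥ 7.
The smallest integer in [-2, 9] satisfying this is 7.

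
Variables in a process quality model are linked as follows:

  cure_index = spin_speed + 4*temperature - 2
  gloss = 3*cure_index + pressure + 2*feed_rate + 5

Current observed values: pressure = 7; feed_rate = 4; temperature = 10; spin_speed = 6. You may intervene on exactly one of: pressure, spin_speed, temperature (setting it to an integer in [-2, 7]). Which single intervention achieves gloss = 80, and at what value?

Intervening on pressure: gloss = pressure + 145. Reaching 80 requires pressure = -65, outside [-2, 7].
Intervening on spin_speed: gloss = 3*spin_speed + 134. Reaching 80 requires spin_speed = -18, outside [-2, 7].
Intervening on temperature: with other inputs at their observed values, gloss = 12*temperature + 32. Solving for 80 gives temperature = 4, within [-2, 7].

set temperature = 4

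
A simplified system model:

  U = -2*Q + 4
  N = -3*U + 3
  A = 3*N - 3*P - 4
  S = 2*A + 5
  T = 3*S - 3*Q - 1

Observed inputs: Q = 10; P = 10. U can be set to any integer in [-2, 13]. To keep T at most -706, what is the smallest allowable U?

Intervening on U fixes its value directly, overriding its dependence on Q.
Substituting into the A equation gives A = -9*U - 25.
S becomes -18*U - 45.
T becomes -54*U - 166.
Require -54*U - 166 ≤ -706, so U ≥ 10.
The smallest integer in [-2, 13] satisfying this is 10.

U = 10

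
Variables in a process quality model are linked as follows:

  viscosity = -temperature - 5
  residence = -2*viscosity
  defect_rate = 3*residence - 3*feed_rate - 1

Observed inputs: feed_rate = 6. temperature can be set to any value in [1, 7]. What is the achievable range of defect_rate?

Substituting into the residence equation gives residence = 2*temperature + 10.
Substituting into the defect_rate equation gives defect_rate = 6*temperature + 11.
Linear in temperature, so extremes are at the endpoints: temperature = 1 gives defect_rate = 17; temperature = 7 gives defect_rate = 53.

17 to 53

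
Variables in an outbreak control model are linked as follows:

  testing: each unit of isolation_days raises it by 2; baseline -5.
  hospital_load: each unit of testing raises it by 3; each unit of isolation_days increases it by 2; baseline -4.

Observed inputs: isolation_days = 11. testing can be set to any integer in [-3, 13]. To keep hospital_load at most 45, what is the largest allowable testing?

Intervening on testing fixes its value directly, overriding its dependence on isolation_days.
Substituting into the hospital_load equation gives hospital_load = 3*testing + 18.
Require 3*testing + 18 ≤ 45, so testing ≤ 9.
The largest integer in [-3, 13] satisfying this is 9.

testing = 9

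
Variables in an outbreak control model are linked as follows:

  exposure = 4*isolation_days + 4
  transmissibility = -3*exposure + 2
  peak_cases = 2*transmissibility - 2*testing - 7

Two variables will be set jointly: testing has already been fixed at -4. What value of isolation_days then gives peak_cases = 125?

isolation_days = -6

With testing held at -4:
Substituting into the transmissibility equation gives transmissibility = -12*isolation_days - 10.
Substituting into the peak_cases equation gives peak_cases = -24*isolation_days - 19.
Solve -24*isolation_days - 19 = 125: isolation_days = (125 + 19) / -24 = -6.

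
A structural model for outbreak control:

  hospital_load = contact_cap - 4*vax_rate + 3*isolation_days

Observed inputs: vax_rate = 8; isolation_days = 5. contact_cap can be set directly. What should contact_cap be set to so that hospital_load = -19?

contact_cap = -2

Substituting into the hospital_load equation gives hospital_load = contact_cap - 17.
Solve contact_cap - 17 = -19: contact_cap = (-19 + 17) / 1 = -2.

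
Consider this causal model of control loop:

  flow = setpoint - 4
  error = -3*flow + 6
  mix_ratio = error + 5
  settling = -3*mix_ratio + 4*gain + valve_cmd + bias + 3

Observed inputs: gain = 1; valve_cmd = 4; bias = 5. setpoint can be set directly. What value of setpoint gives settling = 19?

Substituting into the error equation gives error = -3*setpoint + 18.
Substituting into the mix_ratio equation gives mix_ratio = -3*setpoint + 23.
Substituting into the settling equation gives settling = 9*setpoint - 53.
Solve 9*setpoint - 53 = 19: setpoint = (19 + 53) / 9 = 8.

setpoint = 8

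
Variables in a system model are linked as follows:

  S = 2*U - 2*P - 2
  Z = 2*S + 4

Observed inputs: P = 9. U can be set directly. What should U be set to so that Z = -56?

Substituting into the S equation gives S = 2*U - 20.
Substituting into the Z equation gives Z = 4*U - 36.
Solve 4*U - 36 = -56: U = (-56 + 36) / 4 = -5.

U = -5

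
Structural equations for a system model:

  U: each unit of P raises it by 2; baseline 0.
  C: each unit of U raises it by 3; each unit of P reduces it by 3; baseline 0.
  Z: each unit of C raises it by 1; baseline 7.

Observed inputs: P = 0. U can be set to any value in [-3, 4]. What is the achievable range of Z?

-2 to 19

Intervening on U fixes its value directly, overriding its dependence on P.
Substituting into the C equation gives C = 3*U.
Substituting into the Z equation gives Z = 3*U + 7.
Linear in U, so extremes are at the endpoints: U = -3 gives Z = -2; U = 4 gives Z = 19.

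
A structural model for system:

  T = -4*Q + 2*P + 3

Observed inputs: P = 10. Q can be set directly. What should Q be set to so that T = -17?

Substituting into the T equation gives T = -4*Q + 23.
Solve -4*Q + 23 = -17: Q = (-17 - 23) / -4 = 10.

Q = 10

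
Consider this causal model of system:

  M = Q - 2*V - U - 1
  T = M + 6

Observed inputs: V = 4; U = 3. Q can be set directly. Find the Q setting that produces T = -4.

Substituting into the M equation gives M = Q - 12.
This gives T = Q - 6.
Solve Q - 6 = -4: Q = (-4 + 6) / 1 = 2.

Q = 2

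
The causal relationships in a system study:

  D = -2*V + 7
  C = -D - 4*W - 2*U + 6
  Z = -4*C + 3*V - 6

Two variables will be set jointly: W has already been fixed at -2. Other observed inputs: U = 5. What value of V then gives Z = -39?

With W held at -2:
Substituting into the C equation gives C = 2*V - 3.
Substituting into the Z equation gives Z = -5*V + 6.
Solve -5*V + 6 = -39: V = (-39 - 6) / -5 = 9.

V = 9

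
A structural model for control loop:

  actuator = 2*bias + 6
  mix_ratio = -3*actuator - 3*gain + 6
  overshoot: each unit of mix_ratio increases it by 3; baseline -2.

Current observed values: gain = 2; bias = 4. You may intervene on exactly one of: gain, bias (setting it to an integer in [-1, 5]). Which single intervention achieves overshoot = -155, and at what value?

set gain = 5

Intervening on gain: with other inputs at their observed values, overshoot = -9*gain - 110. Solving for -155 gives gain = 5, within [-1, 5].
Intervening on bias: overshoot = -18*bias - 56. Reaching -155 requires bias = 11/2, not an integer.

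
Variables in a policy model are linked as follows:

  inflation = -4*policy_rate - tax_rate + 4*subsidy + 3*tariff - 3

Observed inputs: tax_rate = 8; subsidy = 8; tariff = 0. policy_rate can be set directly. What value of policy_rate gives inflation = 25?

Substituting into the inflation equation gives inflation = -4*policy_rate + 21.
Solve -4*policy_rate + 21 = 25: policy_rate = (25 - 21) / -4 = -1.

policy_rate = -1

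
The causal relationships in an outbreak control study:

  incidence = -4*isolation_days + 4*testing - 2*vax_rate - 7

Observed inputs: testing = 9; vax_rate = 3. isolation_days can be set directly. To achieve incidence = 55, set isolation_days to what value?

isolation_days = -8

Substituting into the incidence equation gives incidence = -4*isolation_days + 23.
Solve -4*isolation_days + 23 = 55: isolation_days = (55 - 23) / -4 = -8.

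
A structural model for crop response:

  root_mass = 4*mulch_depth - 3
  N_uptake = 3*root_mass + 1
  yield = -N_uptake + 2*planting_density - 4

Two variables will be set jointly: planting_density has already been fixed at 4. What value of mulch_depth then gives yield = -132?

With planting_density held at 4:
Substituting into the N_uptake equation gives N_uptake = 12*mulch_depth - 8.
yield becomes -12*mulch_depth + 12.
Solve -12*mulch_depth + 12 = -132: mulch_depth = (-132 - 12) / -12 = 12.

mulch_depth = 12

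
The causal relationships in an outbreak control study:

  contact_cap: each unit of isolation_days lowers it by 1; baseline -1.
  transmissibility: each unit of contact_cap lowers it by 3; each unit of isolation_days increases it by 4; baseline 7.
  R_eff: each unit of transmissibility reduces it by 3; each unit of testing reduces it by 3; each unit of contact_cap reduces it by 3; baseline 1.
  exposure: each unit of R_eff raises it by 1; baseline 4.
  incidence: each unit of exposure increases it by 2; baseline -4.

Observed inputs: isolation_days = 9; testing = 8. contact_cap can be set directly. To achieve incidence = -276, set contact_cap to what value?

contact_cap = 2

Intervening on contact_cap fixes its value directly, overriding its dependence on isolation_days.
Substituting into the transmissibility equation gives transmissibility = -3*contact_cap + 43.
Substituting into the R_eff equation gives R_eff = 6*contact_cap - 152.
Substituting into the exposure equation gives exposure = 6*contact_cap - 148.
incidence becomes 12*contact_cap - 300.
Solve 12*contact_cap - 300 = -276: contact_cap = (-276 + 300) / 12 = 2.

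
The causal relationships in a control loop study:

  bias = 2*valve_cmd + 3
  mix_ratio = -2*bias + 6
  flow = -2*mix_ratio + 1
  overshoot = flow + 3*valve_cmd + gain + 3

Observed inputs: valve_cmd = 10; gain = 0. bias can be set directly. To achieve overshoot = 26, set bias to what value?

Intervening on bias fixes its value directly, overriding its dependence on valve_cmd.
Substituting into the flow equation gives flow = 4*bias - 11.
Substituting into the overshoot equation gives overshoot = 4*bias + 22.
Solve 4*bias + 22 = 26: bias = (26 - 22) / 4 = 1.

bias = 1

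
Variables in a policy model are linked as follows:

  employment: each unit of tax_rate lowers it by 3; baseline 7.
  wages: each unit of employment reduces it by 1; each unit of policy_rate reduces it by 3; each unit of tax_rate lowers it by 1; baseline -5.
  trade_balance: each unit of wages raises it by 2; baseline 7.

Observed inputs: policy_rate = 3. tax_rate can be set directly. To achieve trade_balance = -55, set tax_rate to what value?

Substituting into the wages equation gives wages = 2*tax_rate - 21.
Substituting into the trade_balance equation gives trade_balance = 4*tax_rate - 35.
Solve 4*tax_rate - 35 = -55: tax_rate = (-55 + 35) / 4 = -5.

tax_rate = -5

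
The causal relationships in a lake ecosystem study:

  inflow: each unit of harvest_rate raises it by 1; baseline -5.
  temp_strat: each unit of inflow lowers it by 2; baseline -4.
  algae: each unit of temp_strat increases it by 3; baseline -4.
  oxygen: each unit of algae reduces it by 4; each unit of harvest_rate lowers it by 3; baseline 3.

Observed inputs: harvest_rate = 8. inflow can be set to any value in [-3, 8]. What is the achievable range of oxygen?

-29 to 235

Intervening on inflow fixes its value directly, overriding its dependence on harvest_rate.
Substituting into the algae equation gives algae = -6*inflow - 16.
oxygen becomes 24*inflow + 43.
Linear in inflow, so extremes are at the endpoints: inflow = -3 gives oxygen = -29; inflow = 8 gives oxygen = 235.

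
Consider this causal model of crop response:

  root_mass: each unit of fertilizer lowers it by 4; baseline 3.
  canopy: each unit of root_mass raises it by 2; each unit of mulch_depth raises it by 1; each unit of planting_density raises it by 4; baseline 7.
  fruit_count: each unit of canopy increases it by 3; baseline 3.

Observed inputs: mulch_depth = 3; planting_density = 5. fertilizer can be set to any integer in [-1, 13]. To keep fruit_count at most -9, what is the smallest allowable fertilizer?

Substituting into the canopy equation gives canopy = -8*fertilizer + 36.
So fruit_count = -24*fertilizer + 111.
Require -24*fertilizer + 111 ≤ -9, so fertilizer ≥ 5.
The smallest integer in [-1, 13] satisfying this is 5.

fertilizer = 5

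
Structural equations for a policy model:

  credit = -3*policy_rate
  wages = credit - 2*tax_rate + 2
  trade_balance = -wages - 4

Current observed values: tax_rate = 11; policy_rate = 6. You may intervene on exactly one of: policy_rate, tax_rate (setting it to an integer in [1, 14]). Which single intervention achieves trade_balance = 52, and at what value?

set policy_rate = 12

Intervening on policy_rate: with other inputs at their observed values, trade_balance = 3*policy_rate + 16. Solving for 52 gives policy_rate = 12, within [1, 14].
Intervening on tax_rate: trade_balance = 2*tax_rate + 12. Reaching 52 requires tax_rate = 20, outside [1, 14].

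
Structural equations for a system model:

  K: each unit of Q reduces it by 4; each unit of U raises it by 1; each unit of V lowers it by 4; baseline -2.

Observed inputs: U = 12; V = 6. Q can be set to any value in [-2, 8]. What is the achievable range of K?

Substituting into the K equation gives K = -4*Q - 14.
Linear in Q, so extremes are at the endpoints: Q = -2 gives K = -6; Q = 8 gives K = -46.

-46 to -6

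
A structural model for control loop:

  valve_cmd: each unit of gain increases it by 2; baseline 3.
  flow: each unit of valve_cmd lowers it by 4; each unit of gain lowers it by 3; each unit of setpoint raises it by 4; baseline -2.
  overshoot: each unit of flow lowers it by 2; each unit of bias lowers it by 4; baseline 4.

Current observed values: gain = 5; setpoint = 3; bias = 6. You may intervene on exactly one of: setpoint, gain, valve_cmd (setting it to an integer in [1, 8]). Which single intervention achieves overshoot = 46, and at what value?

Intervening on setpoint: overshoot = -8*setpoint + 118. Reaching 46 requires setpoint = 9, outside [1, 8].
Intervening on gain: overshoot = 22*gain - 16. Reaching 46 requires gain = 31/11, not an integer.
Intervening on valve_cmd: with other inputs at their observed values, overshoot = 8*valve_cmd - 10. Solving for 46 gives valve_cmd = 7, within [1, 8].

set valve_cmd = 7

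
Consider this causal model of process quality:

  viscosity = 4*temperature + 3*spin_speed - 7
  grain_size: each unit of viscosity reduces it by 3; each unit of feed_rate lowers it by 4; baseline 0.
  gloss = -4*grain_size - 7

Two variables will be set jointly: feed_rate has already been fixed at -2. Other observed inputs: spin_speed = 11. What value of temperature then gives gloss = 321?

temperature = 1

With feed_rate held at -2:
Substituting into the viscosity equation gives viscosity = 4*temperature + 26.
Substituting into the grain_size equation gives grain_size = -12*temperature - 70.
This gives gloss = 48*temperature + 273.
Solve 48*temperature + 273 = 321: temperature = (321 - 273) / 48 = 1.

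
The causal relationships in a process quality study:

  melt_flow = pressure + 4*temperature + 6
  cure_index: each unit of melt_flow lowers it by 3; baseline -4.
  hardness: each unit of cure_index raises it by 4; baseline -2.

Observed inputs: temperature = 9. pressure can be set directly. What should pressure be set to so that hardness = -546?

Substituting into the melt_flow equation gives melt_flow = pressure + 42.
Substituting into the cure_index equation gives cure_index = -3*pressure - 130.
Substituting into the hardness equation gives hardness = -12*pressure - 522.
Solve -12*pressure - 522 = -546: pressure = (-546 + 522) / -12 = 2.

pressure = 2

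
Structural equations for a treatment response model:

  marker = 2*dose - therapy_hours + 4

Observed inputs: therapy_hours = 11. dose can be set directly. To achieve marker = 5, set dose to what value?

Substituting into the marker equation gives marker = 2*dose - 7.
Solve 2*dose - 7 = 5: dose = (5 + 7) / 2 = 6.

dose = 6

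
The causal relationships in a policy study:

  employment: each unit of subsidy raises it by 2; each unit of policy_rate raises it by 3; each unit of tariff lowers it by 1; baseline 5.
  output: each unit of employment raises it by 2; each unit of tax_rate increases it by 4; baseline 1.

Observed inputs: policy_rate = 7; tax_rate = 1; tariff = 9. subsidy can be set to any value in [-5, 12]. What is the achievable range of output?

Substituting into the employment equation gives employment = 2*subsidy + 17.
Substituting into the output equation gives output = 4*subsidy + 39.
Linear in subsidy, so extremes are at the endpoints: subsidy = -5 gives output = 19; subsidy = 12 gives output = 87.

19 to 87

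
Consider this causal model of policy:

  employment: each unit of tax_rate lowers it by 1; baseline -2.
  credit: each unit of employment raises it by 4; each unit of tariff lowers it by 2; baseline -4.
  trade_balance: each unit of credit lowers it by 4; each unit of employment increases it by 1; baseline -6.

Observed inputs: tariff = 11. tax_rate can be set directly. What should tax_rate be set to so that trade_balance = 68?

Substituting into the credit equation gives credit = -4*tax_rate - 34.
Substituting into the trade_balance equation gives trade_balance = 15*tax_rate + 128.
Solve 15*tax_rate + 128 = 68: tax_rate = (68 - 128) / 15 = -4.

tax_rate = -4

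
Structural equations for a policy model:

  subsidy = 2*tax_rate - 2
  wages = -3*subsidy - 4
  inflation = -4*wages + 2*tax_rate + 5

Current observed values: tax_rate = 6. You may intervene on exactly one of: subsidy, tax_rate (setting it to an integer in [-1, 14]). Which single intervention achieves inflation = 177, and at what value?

set subsidy = 12

Intervening on subsidy: with other inputs at their observed values, inflation = 12*subsidy + 33. Solving for 177 gives subsidy = 12, within [-1, 14].
Intervening on tax_rate: inflation = 26*tax_rate - 3. Reaching 177 requires tax_rate = 90/13, not an integer.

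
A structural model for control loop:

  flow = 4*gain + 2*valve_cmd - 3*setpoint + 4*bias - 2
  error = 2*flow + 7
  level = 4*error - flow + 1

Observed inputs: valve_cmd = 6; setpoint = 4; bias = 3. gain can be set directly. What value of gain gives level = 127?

gain = 1

Substituting into the flow equation gives flow = 4*gain + 10.
Substituting into the error equation gives error = 8*gain + 27.
Substituting into the level equation gives level = 28*gain + 99.
Solve 28*gain + 99 = 127: gain = (127 - 99) / 28 = 1.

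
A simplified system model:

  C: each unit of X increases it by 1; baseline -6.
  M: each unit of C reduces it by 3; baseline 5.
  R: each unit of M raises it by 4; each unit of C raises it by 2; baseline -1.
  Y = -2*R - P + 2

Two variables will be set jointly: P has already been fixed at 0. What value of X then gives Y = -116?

With P held at 0:
Substituting into the M equation gives M = -3*X + 23.
This gives R = -10*X + 79.
Substituting into the Y equation gives Y = 20*X - 156.
Solve 20*X - 156 = -116: X = (-116 + 156) / 20 = 2.

X = 2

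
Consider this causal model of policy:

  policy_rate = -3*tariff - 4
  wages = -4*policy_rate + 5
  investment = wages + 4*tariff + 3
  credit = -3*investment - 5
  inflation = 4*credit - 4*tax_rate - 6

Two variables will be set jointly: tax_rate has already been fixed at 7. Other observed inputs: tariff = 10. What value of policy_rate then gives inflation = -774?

policy_rate = -3

With tax_rate held at 7:
Intervening on policy_rate fixes its value directly, overriding its dependence on tariff.
Substituting into the investment equation gives investment = -4*policy_rate + 48.
So credit = 12*policy_rate - 149.
So inflation = 48*policy_rate - 630.
Solve 48*policy_rate - 630 = -774: policy_rate = (-774 + 630) / 48 = -3.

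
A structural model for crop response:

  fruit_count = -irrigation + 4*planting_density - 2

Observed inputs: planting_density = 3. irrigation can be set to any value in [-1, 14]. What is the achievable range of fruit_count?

-4 to 11

Substituting into the fruit_count equation gives fruit_count = -irrigation + 10.
Linear in irrigation, so extremes are at the endpoints: irrigation = -1 gives fruit_count = 11; irrigation = 14 gives fruit_count = -4.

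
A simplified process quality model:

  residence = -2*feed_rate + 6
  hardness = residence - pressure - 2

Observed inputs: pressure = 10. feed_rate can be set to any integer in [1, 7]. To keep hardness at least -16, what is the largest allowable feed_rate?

Substituting into the hardness equation gives hardness = -2*feed_rate - 6.
Require -2*feed_rate - 6 ≥ -16, so feed_rate ≤ 5.
The largest integer in [1, 7] satisfying this is 5.

feed_rate = 5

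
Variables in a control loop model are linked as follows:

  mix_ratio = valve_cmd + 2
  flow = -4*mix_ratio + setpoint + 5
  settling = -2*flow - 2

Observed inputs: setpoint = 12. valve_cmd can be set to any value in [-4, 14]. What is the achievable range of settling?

-52 to 92

Substituting into the flow equation gives flow = -4*valve_cmd + 9.
Substituting into the settling equation gives settling = 8*valve_cmd - 20.
Linear in valve_cmd, so extremes are at the endpoints: valve_cmd = -4 gives settling = -52; valve_cmd = 14 gives settling = 92.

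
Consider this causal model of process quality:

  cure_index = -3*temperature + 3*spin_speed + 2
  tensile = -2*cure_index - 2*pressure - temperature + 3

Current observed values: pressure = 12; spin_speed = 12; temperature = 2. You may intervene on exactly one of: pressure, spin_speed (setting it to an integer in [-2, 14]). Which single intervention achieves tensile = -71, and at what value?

Intervening on pressure: with other inputs at their observed values, tensile = -2*pressure - 63. Solving for -71 gives pressure = 4, within [-2, 14].
Intervening on spin_speed: tensile = -6*spin_speed - 15. Reaching -71 requires spin_speed = 28/3, not an integer.

set pressure = 4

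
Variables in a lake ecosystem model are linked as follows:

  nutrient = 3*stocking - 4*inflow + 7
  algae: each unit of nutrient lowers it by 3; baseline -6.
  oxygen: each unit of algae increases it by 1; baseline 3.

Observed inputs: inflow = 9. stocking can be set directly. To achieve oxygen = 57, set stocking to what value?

stocking = 3

Substituting into the nutrient equation gives nutrient = 3*stocking - 29.
Substituting into the algae equation gives algae = -9*stocking + 81.
Substituting into the oxygen equation gives oxygen = -9*stocking + 84.
Solve -9*stocking + 84 = 57: stocking = (57 - 84) / -9 = 3.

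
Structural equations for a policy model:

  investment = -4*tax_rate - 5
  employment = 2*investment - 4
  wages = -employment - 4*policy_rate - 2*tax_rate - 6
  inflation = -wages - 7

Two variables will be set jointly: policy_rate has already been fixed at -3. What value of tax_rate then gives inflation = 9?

With policy_rate held at -3:
Substituting into the employment equation gives employment = -8*tax_rate - 14.
This gives wages = 6*tax_rate + 20.
This gives inflation = -6*tax_rate - 27.
Solve -6*tax_rate - 27 = 9: tax_rate = (9 + 27) / -6 = -6.

tax_rate = -6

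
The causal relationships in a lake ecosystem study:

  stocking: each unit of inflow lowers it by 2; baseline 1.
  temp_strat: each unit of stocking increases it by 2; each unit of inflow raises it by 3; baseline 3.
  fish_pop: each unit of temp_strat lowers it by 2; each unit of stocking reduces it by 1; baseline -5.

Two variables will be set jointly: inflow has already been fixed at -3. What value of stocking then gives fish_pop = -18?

stocking = 5

With inflow held at -3:
Intervening on stocking fixes its value directly, overriding its dependence on inflow.
Substituting into the temp_strat equation gives temp_strat = 2*stocking - 6.
Substituting into the fish_pop equation gives fish_pop = -5*stocking + 7.
Solve -5*stocking + 7 = -18: stocking = (-18 - 7) / -5 = 5.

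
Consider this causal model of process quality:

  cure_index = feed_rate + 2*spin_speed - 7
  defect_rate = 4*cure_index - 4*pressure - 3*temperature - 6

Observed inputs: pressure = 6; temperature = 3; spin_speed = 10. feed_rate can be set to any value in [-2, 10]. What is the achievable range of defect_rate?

Substituting into the cure_index equation gives cure_index = feed_rate + 13.
So defect_rate = 4*feed_rate + 13.
Linear in feed_rate, so extremes are at the endpoints: feed_rate = -2 gives defect_rate = 5; feed_rate = 10 gives defect_rate = 53.

5 to 53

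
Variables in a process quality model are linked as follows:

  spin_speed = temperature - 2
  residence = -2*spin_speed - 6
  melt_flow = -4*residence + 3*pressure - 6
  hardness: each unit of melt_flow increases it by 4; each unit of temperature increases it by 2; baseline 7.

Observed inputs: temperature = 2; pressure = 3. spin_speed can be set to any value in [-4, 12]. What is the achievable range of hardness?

Intervening on spin_speed fixes its value directly, overriding its dependence on temperature.
Substituting into the melt_flow equation gives melt_flow = 8*spin_speed + 27.
hardness becomes 32*spin_speed + 119.
Linear in spin_speed, so extremes are at the endpoints: spin_speed = -4 gives hardness = -9; spin_speed = 12 gives hardness = 503.

-9 to 503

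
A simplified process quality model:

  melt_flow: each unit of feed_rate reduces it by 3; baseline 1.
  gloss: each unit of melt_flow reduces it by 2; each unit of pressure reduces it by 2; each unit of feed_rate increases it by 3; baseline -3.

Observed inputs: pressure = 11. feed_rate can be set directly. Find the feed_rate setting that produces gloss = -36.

Substituting into the gloss equation gives gloss = 9*feed_rate - 27.
Solve 9*feed_rate - 27 = -36: feed_rate = (-36 + 27) / 9 = -1.

feed_rate = -1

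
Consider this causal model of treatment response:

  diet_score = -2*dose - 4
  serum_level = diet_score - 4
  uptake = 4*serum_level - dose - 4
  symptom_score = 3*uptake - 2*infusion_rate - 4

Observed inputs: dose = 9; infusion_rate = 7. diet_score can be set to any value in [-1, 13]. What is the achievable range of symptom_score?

-117 to 51

Intervening on diet_score fixes its value directly, overriding its dependence on dose.
Substituting into the uptake equation gives uptake = 4*diet_score - 29.
Substituting into the symptom_score equation gives symptom_score = 12*diet_score - 105.
Linear in diet_score, so extremes are at the endpoints: diet_score = -1 gives symptom_score = -117; diet_score = 13 gives symptom_score = 51.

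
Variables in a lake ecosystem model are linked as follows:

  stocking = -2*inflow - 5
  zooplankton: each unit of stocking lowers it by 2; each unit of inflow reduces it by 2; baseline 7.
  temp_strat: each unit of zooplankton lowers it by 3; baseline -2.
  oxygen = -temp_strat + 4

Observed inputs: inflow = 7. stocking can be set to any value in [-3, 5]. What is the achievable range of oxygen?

-45 to 3

Intervening on stocking fixes its value directly, overriding its dependence on inflow.
Substituting into the zooplankton equation gives zooplankton = -2*stocking - 7.
temp_strat becomes 6*stocking + 19.
Substituting into the oxygen equation gives oxygen = -6*stocking - 15.
Linear in stocking, so extremes are at the endpoints: stocking = -3 gives oxygen = 3; stocking = 5 gives oxygen = -45.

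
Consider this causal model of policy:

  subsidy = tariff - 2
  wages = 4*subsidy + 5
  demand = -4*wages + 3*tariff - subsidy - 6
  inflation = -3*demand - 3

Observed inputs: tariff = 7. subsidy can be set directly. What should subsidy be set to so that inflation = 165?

subsidy = 3

Intervening on subsidy fixes its value directly, overriding its dependence on tariff.
Substituting into the demand equation gives demand = -17*subsidy - 5.
Substituting into the inflation equation gives inflation = 51*subsidy + 12.
Solve 51*subsidy + 12 = 165: subsidy = (165 - 12) / 51 = 3.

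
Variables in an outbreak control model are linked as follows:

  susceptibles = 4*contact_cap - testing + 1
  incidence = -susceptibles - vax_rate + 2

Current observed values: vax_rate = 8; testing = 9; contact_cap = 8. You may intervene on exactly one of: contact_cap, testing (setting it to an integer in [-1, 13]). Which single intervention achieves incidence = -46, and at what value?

Intervening on contact_cap: with other inputs at their observed values, incidence = -4*contact_cap + 2. Solving for -46 gives contact_cap = 12, within [-1, 13].
Intervening on testing: incidence = testing - 39. Reaching -46 requires testing = -7, outside [-1, 13].

set contact_cap = 12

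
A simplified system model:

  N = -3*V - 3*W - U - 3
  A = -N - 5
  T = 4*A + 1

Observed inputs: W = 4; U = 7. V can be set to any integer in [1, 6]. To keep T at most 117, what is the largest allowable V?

V = 4

Substituting into the N equation gives N = -3*V - 22.
Substituting into the A equation gives A = 3*V + 17.
T becomes 12*V + 69.
Require 12*V + 69 ≤ 117, so V ≤ 4.
The largest integer in [1, 6] satisfying this is 4.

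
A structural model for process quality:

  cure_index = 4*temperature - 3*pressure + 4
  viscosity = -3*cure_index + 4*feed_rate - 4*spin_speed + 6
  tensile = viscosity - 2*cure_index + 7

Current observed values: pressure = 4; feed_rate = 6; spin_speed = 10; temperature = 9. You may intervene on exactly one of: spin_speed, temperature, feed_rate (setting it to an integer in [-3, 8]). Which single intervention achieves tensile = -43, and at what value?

Intervening on spin_speed: tensile = -4*spin_speed - 103. Reaching -43 requires spin_speed = -15, outside [-3, 8].
Intervening on temperature: with other inputs at their observed values, tensile = -20*temperature + 37. Solving for -43 gives temperature = 4, within [-3, 8].
Intervening on feed_rate: tensile = 4*feed_rate - 167. Reaching -43 requires feed_rate = 31, outside [-3, 8].

set temperature = 4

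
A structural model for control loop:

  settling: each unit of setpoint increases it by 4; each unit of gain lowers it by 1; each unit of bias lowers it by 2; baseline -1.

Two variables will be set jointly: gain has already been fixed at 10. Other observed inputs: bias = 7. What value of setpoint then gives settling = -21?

With gain held at 10:
Substituting into the settling equation gives settling = 4*setpoint - 25.
Solve 4*setpoint - 25 = -21: setpoint = (-21 + 25) / 4 = 1.

setpoint = 1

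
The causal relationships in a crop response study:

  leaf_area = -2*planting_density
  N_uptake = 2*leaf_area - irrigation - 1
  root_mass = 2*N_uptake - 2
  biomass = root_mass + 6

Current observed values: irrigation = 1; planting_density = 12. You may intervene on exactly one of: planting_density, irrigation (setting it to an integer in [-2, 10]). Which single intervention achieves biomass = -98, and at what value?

set irrigation = 2

Intervening on planting_density: biomass = -8*planting_density. Reaching -98 requires planting_density = 49/4, not an integer.
Intervening on irrigation: with other inputs at their observed values, biomass = -2*irrigation - 94. Solving for -98 gives irrigation = 2, within [-2, 10].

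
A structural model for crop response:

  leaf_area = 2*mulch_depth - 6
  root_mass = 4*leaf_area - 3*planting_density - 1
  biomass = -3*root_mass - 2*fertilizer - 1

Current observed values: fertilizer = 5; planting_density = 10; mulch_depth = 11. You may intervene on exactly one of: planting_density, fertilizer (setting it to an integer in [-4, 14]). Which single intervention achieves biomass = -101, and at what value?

set planting_density = 11

Intervening on planting_density: with other inputs at their observed values, biomass = 9*planting_density - 200. Solving for -101 gives planting_density = 11, within [-4, 14].
Intervening on fertilizer: biomass = -2*fertilizer - 100. Reaching -101 requires fertilizer = 1/2, not an integer.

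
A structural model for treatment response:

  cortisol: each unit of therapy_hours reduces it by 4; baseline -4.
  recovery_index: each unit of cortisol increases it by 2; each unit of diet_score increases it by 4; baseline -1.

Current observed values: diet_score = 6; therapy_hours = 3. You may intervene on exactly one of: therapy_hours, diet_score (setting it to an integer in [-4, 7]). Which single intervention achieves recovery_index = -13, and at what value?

Intervening on therapy_hours: recovery_index = -8*therapy_hours + 15. Reaching -13 requires therapy_hours = 7/2, not an integer.
Intervening on diet_score: with other inputs at their observed values, recovery_index = 4*diet_score - 33. Solving for -13 gives diet_score = 5, within [-4, 7].

set diet_score = 5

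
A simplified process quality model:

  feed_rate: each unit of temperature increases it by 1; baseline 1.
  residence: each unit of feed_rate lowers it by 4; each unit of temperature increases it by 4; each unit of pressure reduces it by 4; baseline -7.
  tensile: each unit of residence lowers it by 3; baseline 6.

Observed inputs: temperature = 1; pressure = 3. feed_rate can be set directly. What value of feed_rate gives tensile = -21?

feed_rate = -6

Intervening on feed_rate fixes its value directly, overriding its dependence on temperature.
Substituting into the residence equation gives residence = -4*feed_rate - 15.
This gives tensile = 12*feed_rate + 51.
Solve 12*feed_rate + 51 = -21: feed_rate = (-21 - 51) / 12 = -6.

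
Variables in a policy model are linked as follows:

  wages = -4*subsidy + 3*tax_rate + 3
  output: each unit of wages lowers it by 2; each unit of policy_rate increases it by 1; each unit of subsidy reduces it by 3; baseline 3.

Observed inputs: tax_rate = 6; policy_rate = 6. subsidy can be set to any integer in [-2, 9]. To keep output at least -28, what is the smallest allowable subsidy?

Substituting into the wages equation gives wages = -4*subsidy + 21.
Substituting into the output equation gives output = 5*subsidy - 33.
Require 5*subsidy - 33 ≥ -28, so subsidy ≥ 1.
The smallest integer in [-2, 9] satisfying this is 1.

subsidy = 1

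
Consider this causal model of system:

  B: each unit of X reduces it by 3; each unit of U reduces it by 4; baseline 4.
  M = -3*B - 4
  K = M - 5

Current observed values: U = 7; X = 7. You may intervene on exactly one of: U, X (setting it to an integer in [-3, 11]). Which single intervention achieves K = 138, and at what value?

set U = 8

Intervening on U: with other inputs at their observed values, K = 12*U + 42. Solving for 138 gives U = 8, within [-3, 11].
Intervening on X: K = 9*X + 63. Reaching 138 requires X = 25/3, not an integer.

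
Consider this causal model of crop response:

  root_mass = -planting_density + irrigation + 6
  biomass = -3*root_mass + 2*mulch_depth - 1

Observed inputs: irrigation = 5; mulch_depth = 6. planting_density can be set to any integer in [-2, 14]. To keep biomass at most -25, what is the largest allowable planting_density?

planting_density = -1

Substituting into the root_mass equation gives root_mass = -planting_density + 11.
Substituting into the biomass equation gives biomass = 3*planting_density - 22.
Require 3*planting_density - 22 ≤ -25, so planting_density ≤ -1.
The largest integer in [-2, 14] satisfying this is -1.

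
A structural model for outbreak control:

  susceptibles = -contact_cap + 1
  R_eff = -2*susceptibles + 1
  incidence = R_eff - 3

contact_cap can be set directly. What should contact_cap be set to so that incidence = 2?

contact_cap = 3

Substituting into the R_eff equation gives R_eff = 2*contact_cap - 1.
Substituting into the incidence equation gives incidence = 2*contact_cap - 4.
Solve 2*contact_cap - 4 = 2: contact_cap = (2 + 4) / 2 = 3.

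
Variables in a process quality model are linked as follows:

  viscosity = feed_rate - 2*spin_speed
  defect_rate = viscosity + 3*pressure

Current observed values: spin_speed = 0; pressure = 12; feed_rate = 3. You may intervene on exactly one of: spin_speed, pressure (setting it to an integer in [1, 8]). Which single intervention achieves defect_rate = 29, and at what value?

Intervening on spin_speed: with other inputs at their observed values, defect_rate = -2*spin_speed + 39. Solving for 29 gives spin_speed = 5, within [1, 8].
Intervening on pressure: defect_rate = 3*pressure + 3. Reaching 29 requires pressure = 26/3, not an integer.

set spin_speed = 5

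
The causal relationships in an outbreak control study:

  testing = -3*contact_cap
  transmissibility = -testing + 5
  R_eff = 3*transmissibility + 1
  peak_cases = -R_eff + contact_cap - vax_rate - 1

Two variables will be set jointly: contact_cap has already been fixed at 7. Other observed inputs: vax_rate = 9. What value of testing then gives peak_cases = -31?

With contact_cap held at 7:
Intervening on testing fixes its value directly, overriding its dependence on contact_cap.
Substituting into the R_eff equation gives R_eff = -3*testing + 16.
So peak_cases = 3*testing - 19.
Solve 3*testing - 19 = -31: testing = (-31 + 19) / 3 = -4.

testing = -4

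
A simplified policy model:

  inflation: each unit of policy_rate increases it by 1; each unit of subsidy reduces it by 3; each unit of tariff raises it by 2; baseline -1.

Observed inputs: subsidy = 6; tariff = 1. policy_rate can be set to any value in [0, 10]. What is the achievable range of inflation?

Substituting into the inflation equation gives inflation = policy_rate - 17.
Linear in policy_rate, so extremes are at the endpoints: policy_rate = 0 gives inflation = -17; policy_rate = 10 gives inflation = -7.

-17 to -7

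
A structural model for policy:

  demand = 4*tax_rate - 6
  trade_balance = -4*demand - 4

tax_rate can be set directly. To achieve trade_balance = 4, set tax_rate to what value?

Substituting into the trade_balance equation gives trade_balance = -16*tax_rate + 20.
Solve -16*tax_rate + 20 = 4: tax_rate = (4 - 20) / -16 = 1.

tax_rate = 1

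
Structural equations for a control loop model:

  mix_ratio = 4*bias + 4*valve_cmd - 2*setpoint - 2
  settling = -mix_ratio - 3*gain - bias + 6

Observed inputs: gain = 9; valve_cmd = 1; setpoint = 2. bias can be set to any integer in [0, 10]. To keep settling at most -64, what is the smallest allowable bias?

Substituting into the mix_ratio equation gives mix_ratio = 4*bias - 2.
settling becomes -5*bias - 19.
Require -5*bias - 19 ≤ -64, so bias ≥ 9.
The smallest integer in [0, 10] satisfying this is 9.

bias = 9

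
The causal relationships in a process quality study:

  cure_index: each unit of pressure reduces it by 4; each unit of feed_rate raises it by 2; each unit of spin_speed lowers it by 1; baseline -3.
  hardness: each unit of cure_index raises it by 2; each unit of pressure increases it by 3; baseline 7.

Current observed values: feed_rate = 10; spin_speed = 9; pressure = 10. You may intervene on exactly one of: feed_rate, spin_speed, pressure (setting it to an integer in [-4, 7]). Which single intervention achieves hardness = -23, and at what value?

Intervening on feed_rate: hardness = 4*feed_rate - 67. Reaching -23 requires feed_rate = 11, outside [-4, 7].
Intervening on spin_speed: with other inputs at their observed values, hardness = -2*spin_speed - 9. Solving for -23 gives spin_speed = 7, within [-4, 7].
Intervening on pressure: hardness = -5*pressure + 23. Reaching -23 requires pressure = 46/5, not an integer.

set spin_speed = 7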